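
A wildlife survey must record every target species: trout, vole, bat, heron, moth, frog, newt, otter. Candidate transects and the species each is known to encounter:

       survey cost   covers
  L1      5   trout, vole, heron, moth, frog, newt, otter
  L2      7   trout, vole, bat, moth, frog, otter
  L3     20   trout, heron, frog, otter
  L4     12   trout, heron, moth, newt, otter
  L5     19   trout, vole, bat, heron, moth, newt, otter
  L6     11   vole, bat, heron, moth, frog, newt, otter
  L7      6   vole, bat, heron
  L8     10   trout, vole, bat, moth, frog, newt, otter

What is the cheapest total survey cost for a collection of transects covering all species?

L1, L7 cover every species at survey cost 5 + 6 = 11.
Any cover uses at least 2 transects; among all covering selections none totals below 11.

11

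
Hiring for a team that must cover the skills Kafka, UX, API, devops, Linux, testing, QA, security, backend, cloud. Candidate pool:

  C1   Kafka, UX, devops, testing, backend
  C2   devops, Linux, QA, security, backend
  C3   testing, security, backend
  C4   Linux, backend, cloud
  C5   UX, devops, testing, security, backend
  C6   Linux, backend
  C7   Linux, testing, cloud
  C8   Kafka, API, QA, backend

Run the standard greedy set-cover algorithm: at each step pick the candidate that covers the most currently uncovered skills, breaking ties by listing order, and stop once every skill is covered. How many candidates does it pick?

Pick 1: C1 covers 5 new skills (Kafka, UX, devops, testing, backend).
Pick 2: C2 covers 3 new skills (Linux, QA, security).
Pick 3: C4 covers 1 new skills (cloud).
Pick 4: C8 covers 1 new skills (API).
Greedy uses 4 candidates. (The true minimum is 3.)

4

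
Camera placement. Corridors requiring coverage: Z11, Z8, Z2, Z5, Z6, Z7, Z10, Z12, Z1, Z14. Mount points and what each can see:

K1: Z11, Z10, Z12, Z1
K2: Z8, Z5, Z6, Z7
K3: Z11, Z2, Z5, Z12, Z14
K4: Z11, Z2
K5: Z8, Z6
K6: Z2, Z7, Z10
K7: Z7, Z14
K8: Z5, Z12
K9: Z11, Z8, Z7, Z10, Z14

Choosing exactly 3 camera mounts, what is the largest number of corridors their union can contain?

10

Choosing K1, K2, K3 covers {Z11, Z8, Z2, Z5, Z6, Z7, Z10, Z12, Z1, Z14} — 10 corridors.
That is all 10 corridors.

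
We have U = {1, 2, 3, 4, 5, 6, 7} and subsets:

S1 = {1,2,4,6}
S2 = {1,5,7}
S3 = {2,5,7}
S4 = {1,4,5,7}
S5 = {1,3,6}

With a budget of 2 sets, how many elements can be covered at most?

Choosing S1, S2 covers {1, 2, 4, 5, 6, 7} — 6 elements.
No choice of 2 sets does better; here 3 is left uncovered.

6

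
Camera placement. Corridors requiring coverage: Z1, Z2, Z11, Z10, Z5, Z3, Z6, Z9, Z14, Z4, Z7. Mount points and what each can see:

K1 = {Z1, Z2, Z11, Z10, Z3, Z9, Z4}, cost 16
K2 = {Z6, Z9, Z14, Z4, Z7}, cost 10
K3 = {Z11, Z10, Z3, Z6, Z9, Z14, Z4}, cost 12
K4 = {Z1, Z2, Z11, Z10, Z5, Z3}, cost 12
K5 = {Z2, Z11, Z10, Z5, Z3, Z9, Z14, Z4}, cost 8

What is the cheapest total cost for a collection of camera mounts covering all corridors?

K2, K4 cover every corridor at cost 10 + 12 = 22.
Any cover uses at least 2 camera mounts; among all covering selections none totals below 22.
Greedy by coverage-per-cost would pick K5, K2, K4 for 30 — worse than the optimum 22.

22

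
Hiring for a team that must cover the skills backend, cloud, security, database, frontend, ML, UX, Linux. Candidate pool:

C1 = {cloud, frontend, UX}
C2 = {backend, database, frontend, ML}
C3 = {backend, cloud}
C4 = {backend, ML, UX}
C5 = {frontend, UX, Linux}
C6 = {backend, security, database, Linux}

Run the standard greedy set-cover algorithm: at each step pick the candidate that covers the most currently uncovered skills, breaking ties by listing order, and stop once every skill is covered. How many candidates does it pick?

Pick 1: C2 covers 4 new skills (backend, database, frontend, ML).
Pick 2: C1 covers 2 new skills (cloud, UX).
Pick 3: C6 covers 2 new skills (security, Linux).
Greedy uses 3 candidates.

3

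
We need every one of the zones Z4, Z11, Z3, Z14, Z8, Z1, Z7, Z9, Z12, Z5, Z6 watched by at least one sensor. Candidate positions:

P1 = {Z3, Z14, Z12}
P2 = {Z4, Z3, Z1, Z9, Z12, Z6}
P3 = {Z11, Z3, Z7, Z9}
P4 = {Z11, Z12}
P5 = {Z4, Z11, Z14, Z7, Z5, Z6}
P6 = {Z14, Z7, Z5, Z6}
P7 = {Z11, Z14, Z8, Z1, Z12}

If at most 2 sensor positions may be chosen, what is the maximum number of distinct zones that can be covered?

10

Choosing P2, P5 covers {Z4, Z11, Z3, Z14, Z1, Z7, Z9, Z12, Z5, Z6} — 10 zones.
No choice of 2 sensor positions does better; here Z8 is left uncovered.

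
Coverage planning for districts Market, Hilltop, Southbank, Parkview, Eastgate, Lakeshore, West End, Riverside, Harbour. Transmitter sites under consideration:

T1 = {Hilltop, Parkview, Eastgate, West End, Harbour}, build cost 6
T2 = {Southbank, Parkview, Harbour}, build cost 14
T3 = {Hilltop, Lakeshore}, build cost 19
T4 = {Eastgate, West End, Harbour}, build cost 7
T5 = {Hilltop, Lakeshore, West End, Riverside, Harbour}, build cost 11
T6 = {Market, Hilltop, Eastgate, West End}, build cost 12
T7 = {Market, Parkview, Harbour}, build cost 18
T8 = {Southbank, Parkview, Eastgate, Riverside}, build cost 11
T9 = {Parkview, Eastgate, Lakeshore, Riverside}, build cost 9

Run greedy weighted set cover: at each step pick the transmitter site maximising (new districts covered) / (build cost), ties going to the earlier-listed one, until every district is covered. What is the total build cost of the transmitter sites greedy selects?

Pick 1: T1 adds 5 new (Hilltop, Parkview, Eastgate, West End, Harbour) at build cost 6 (ratio 5/6).
Pick 2: T9 adds 2 new (Lakeshore, Riverside) at build cost 9 (ratio 2/9).
Pick 3: T8 adds 1 new (Southbank) at build cost 11 (ratio 1/11).
Pick 4: T6 adds 1 new (Market) at build cost 12 (ratio 1/12).
Greedy total build cost: 6 + 9 + 11 + 12 = 38. (The true optimum is 34, so greedy overshoots here.)

38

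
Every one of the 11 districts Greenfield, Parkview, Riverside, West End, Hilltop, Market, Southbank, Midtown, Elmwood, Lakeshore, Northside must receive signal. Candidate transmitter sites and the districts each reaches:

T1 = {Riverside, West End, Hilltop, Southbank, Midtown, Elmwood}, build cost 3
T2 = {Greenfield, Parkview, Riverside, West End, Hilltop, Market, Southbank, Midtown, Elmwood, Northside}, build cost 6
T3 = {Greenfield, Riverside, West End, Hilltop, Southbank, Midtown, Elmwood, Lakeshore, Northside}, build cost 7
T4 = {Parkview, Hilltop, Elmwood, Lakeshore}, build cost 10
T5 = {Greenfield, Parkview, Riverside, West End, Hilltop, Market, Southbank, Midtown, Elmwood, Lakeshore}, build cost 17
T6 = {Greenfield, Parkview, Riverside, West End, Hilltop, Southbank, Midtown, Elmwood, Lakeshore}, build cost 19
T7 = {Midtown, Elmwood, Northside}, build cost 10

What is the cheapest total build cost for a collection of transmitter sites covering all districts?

T2, T3 cover every district at build cost 6 + 7 = 13.
Any cover uses at least 2 transmitter sites; among all covering selections none totals below 13.
Greedy by coverage-per-build cost would pick T1, T2, T3 for 16 — worse than the optimum 13.

13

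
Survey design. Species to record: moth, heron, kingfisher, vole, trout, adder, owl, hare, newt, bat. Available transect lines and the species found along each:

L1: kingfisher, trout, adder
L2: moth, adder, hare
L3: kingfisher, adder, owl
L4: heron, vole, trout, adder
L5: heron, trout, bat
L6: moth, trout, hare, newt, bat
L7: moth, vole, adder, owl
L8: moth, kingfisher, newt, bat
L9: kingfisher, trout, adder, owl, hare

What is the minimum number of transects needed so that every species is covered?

L3, L4, L6 together cover {moth, heron, kingfisher, vole, trout, adder, owl, hare, newt, bat} — every species.
No 2 of the 9 transects cover everything (all 36 pairs fall short), so 3 is minimum.

3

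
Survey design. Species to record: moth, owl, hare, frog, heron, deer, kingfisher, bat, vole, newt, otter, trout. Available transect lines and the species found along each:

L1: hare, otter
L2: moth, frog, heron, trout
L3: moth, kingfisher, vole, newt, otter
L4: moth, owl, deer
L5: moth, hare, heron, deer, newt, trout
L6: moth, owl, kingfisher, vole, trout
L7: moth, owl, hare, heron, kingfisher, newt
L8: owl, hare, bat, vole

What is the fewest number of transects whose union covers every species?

L2, L3, L4, L8 together cover {moth, owl, hare, frog, heron, deer, kingfisher, bat, vole, newt, otter, trout} — every species.
No 3 of the 8 transects cover everything (all 56 triples fall short), so 4 is minimum.

4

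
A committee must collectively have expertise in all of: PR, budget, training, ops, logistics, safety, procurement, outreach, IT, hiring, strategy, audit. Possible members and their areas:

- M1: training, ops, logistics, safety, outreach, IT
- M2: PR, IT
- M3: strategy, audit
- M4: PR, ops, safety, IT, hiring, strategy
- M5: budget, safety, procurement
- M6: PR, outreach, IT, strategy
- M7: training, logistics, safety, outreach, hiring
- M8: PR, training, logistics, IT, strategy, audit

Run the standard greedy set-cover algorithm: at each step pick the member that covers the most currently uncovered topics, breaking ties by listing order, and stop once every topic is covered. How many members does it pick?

4

Pick 1: M1 covers 6 new topics (training, ops, logistics, safety, outreach, IT).
Pick 2: M4 covers 3 new topics (PR, hiring, strategy).
Pick 3: M5 covers 2 new topics (budget, procurement).
Pick 4: M3 covers 1 new topics (audit).
Greedy uses 4 members.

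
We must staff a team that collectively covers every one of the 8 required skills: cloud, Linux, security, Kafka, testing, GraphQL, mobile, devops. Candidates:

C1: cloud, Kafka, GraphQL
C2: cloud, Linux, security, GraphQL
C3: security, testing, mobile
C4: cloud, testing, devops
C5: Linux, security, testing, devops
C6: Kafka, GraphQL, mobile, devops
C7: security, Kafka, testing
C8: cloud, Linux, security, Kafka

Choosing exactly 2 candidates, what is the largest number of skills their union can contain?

Choosing C1, C5 covers {cloud, Linux, security, Kafka, testing, GraphQL, devops} — 7 skills.
No choice of 2 candidates does better; here mobile is left uncovered.

7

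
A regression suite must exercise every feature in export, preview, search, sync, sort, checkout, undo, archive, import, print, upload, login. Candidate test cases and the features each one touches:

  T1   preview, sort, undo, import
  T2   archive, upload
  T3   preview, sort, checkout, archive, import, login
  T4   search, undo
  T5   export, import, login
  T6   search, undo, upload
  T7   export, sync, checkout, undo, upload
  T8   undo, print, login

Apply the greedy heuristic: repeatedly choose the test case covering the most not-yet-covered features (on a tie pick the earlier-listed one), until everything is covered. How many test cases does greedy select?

4

Pick 1: T3 covers 6 new features (preview, sort, checkout, archive, import, login).
Pick 2: T7 covers 4 new features (export, sync, undo, upload).
Pick 3: T4 covers 1 new features (search).
Pick 4: T8 covers 1 new features (print).
Greedy uses 4 test cases.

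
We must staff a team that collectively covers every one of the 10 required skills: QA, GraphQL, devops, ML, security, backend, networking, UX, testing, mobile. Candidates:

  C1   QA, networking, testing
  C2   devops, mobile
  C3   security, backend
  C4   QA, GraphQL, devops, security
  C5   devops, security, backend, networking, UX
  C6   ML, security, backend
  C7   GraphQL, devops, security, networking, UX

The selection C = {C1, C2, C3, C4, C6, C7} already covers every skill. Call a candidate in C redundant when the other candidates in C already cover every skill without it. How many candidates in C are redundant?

2

Drop C1: testing uncovered — not redundant.
Drop C2: mobile uncovered — not redundant.
Drop C3: the rest still cover every skill — redundant.
Drop C4: the rest still cover every skill — redundant.
Drop C6: ML uncovered — not redundant.
Drop C7: UX uncovered — not redundant.
2 redundant: C3, C4.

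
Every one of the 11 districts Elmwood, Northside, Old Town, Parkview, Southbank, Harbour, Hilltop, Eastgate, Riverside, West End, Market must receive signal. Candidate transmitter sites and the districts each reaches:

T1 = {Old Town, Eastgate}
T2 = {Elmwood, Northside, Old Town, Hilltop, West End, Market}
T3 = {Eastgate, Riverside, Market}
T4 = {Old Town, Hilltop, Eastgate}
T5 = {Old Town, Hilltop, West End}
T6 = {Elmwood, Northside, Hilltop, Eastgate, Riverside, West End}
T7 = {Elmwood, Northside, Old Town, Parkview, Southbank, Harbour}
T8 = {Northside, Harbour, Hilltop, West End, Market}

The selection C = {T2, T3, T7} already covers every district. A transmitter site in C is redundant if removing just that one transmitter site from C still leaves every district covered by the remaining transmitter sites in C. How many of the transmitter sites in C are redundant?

0

Drop T2: Hilltop, West End uncovered — not redundant.
Drop T3: Eastgate, Riverside uncovered — not redundant.
Drop T7: Parkview, Southbank, Harbour uncovered — not redundant.
None of the transmitter sites in C is redundant.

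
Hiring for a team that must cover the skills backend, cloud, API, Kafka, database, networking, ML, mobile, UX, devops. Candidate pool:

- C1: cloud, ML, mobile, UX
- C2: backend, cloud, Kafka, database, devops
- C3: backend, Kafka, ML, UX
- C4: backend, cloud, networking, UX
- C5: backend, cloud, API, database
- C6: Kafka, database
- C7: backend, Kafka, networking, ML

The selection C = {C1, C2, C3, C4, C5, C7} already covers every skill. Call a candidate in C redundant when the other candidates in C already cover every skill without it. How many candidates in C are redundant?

Drop C1: mobile uncovered — not redundant.
Drop C2: devops uncovered — not redundant.
Drop C3: the rest still cover every skill — redundant.
Drop C4: the rest still cover every skill — redundant.
Drop C5: API uncovered — not redundant.
Drop C7: the rest still cover every skill — redundant.
3 redundant: C3, C4, C7.

3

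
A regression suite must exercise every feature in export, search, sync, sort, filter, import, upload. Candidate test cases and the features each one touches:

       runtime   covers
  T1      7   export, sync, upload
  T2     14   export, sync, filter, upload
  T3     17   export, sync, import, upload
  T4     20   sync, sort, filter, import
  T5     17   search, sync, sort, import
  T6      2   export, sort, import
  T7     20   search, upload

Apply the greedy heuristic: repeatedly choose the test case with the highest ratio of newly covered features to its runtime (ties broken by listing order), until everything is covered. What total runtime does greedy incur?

40

Pick 1: T6 adds 3 new (export, sort, import) at runtime 2 (ratio 3/2).
Pick 2: T1 adds 2 new (sync, upload) at runtime 7 (ratio 2/7).
Pick 3: T2 adds 1 new (filter) at runtime 14 (ratio 1/14).
Pick 4: T5 adds 1 new (search) at runtime 17 (ratio 1/17).
Greedy total runtime: 2 + 7 + 14 + 17 = 40. (The true optimum is 31, so greedy overshoots here.)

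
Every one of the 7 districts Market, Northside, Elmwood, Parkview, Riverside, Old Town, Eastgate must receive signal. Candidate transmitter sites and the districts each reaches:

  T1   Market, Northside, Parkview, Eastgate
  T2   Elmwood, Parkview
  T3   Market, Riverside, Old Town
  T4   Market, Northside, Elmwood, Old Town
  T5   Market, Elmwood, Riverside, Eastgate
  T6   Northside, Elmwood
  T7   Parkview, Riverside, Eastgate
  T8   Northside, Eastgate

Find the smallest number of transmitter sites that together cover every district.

T4, T7 together cover {Market, Northside, Elmwood, Parkview, Riverside, Old Town, Eastgate} — every district.
No single transmitter site contains all 7 districts, so 2 is optimal.

2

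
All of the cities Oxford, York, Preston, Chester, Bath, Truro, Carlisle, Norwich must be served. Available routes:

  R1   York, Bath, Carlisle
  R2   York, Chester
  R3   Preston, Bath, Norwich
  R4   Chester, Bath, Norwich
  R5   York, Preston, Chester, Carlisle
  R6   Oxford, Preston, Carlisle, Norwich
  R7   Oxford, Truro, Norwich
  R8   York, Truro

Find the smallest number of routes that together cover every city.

3

R1, R5, R7 together cover {Oxford, York, Preston, Chester, Bath, Truro, Carlisle, Norwich} — every city.
No 2 of the 8 routes cover everything (all 28 pairs fall short), so 3 is minimum.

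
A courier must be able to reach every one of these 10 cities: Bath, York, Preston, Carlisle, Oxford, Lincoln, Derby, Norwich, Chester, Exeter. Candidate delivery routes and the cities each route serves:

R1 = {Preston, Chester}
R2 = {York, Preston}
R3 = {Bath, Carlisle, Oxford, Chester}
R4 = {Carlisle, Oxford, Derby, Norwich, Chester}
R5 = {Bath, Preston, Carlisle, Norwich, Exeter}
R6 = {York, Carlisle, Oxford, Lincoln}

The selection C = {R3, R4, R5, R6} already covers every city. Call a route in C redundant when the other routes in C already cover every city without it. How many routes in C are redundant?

Drop R3: the rest still cover every city — redundant.
Drop R4: Derby uncovered — not redundant.
Drop R5: Preston, Exeter uncovered — not redundant.
Drop R6: York, Lincoln uncovered — not redundant.
1 redundant: R3.

1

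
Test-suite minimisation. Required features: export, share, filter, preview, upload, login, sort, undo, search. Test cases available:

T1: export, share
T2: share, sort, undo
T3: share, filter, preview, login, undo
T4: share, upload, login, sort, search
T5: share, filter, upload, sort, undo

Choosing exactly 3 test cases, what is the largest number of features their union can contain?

Choosing T1, T3, T4 covers {export, share, filter, preview, upload, login, sort, undo, search} — 9 features.
That is all 9 features.

9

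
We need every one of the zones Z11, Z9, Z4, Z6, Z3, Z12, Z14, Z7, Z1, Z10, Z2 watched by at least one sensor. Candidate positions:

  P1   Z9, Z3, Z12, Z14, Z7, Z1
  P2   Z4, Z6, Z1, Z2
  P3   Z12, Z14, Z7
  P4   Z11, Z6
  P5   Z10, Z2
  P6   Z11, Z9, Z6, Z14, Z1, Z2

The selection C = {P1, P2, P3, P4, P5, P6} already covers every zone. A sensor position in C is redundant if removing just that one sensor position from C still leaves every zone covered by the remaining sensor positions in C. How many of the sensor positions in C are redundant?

Drop P1: Z3 uncovered — not redundant.
Drop P2: Z4 uncovered — not redundant.
Drop P3: the rest still cover every zone — redundant.
Drop P4: the rest still cover every zone — redundant.
Drop P5: Z10 uncovered — not redundant.
Drop P6: the rest still cover every zone — redundant.
3 redundant: P3, P4, P6.

3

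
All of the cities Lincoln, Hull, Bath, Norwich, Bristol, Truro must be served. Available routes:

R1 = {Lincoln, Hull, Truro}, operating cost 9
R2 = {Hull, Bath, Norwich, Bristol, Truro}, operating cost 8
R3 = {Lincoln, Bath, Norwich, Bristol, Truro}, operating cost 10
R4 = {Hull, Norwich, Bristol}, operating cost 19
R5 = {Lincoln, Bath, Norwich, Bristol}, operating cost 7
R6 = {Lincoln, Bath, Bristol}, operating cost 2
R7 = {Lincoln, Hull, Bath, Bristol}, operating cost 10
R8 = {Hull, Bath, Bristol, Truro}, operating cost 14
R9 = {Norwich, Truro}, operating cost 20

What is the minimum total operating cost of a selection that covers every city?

R2, R6 cover every city at operating cost 8 + 2 = 10.
Any cover uses at least 2 routes; among all covering selections none totals below 10.

10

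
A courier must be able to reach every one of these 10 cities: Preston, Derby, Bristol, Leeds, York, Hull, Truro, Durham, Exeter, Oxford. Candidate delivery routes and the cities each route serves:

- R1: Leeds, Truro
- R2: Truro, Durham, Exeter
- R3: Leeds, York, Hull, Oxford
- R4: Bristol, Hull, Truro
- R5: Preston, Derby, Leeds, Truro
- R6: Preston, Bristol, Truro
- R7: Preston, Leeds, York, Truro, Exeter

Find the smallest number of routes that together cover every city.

4

R2, R3, R4, R5 together cover {Preston, Derby, Bristol, Leeds, York, Hull, Truro, Durham, Exeter, Oxford} — every city.
No 3 of the 7 routes cover everything (all 35 triples fall short), so 4 is minimum.
Greedy (largest uncovered first) would take R7, R3, R2, R4, R5 — 5 routes — but 4 suffice.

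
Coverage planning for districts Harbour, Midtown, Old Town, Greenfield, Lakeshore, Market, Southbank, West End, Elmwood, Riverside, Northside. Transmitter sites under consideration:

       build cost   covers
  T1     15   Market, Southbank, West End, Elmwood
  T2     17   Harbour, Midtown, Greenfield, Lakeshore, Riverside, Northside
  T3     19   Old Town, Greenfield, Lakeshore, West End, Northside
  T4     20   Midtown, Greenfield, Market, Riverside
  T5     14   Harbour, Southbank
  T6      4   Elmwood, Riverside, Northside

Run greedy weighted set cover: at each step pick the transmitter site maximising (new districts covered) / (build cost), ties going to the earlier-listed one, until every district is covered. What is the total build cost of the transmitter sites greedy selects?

55

Pick 1: T6 adds 3 new (Elmwood, Riverside, Northside) at build cost 4 (ratio 3/4).
Pick 2: T2 adds 4 new (Harbour, Midtown, Greenfield, Lakeshore) at build cost 17 (ratio 4/17).
Pick 3: T1 adds 3 new (Market, Southbank, West End) at build cost 15 (ratio 3/15).
Pick 4: T3 adds 1 new (Old Town) at build cost 19 (ratio 1/19).
Greedy total build cost: 4 + 17 + 15 + 19 = 55. (The true optimum is 51, so greedy overshoots here.)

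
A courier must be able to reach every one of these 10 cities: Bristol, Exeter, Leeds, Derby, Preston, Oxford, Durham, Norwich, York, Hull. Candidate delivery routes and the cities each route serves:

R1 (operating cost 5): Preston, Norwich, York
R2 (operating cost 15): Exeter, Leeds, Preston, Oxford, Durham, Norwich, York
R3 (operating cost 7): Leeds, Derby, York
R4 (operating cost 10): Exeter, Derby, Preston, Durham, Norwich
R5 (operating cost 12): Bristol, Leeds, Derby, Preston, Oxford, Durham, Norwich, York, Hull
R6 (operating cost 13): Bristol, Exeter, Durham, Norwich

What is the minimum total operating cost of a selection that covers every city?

22

R4, R5 cover every city at operating cost 10 + 12 = 22.
Any cover uses at least 2 routes; among all covering selections none totals below 22.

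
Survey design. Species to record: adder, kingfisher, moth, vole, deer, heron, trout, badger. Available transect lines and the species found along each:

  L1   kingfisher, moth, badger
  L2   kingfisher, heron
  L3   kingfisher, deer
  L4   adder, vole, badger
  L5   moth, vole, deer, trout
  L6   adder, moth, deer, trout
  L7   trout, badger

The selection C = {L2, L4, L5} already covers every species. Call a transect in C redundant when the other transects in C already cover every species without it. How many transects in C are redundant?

Drop L2: kingfisher, heron uncovered — not redundant.
Drop L4: adder, badger uncovered — not redundant.
Drop L5: moth, deer, trout uncovered — not redundant.
None of the transects in C is redundant.

0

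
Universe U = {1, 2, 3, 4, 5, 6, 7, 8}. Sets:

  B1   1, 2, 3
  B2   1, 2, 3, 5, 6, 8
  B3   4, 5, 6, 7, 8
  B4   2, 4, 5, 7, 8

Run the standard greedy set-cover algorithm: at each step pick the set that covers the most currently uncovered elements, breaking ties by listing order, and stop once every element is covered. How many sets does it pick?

Pick 1: B2 covers 6 new elements (1, 2, 3, 5, 6, 8).
Pick 2: B3 covers 2 new elements (4, 7).
Greedy uses 2 sets.

2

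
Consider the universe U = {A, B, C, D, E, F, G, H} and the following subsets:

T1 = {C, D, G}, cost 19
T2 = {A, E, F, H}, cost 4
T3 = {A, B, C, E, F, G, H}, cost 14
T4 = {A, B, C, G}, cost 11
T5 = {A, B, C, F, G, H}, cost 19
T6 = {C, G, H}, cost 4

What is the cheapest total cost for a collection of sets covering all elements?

33

T1, T3 cover every element at cost 19 + 14 = 33.
Any cover uses at least 2 sets; among all covering selections none totals below 33.
Greedy by coverage-per-cost would pick T2, T6, T4, T1 for 38 — worse than the optimum 33.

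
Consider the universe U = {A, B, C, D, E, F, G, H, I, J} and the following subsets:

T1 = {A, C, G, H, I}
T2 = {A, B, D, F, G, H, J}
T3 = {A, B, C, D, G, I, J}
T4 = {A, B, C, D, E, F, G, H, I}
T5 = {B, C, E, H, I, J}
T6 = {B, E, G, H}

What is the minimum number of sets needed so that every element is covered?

T2, T4 together cover {A, B, C, D, E, F, G, H, I, J} — every element.
No single set contains all 10 elements, so 2 is optimal.

2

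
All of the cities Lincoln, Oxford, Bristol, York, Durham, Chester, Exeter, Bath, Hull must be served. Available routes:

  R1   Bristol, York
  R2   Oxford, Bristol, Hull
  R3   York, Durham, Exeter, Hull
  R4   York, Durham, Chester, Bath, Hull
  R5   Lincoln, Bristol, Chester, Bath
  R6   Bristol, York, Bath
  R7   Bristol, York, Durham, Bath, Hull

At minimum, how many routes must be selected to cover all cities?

R2, R3, R5 together cover {Lincoln, Oxford, Bristol, York, Durham, Chester, Exeter, Bath, Hull} — every city.
No 2 of the 7 routes cover everything (all 21 pairs fall short), so 3 is minimum.

3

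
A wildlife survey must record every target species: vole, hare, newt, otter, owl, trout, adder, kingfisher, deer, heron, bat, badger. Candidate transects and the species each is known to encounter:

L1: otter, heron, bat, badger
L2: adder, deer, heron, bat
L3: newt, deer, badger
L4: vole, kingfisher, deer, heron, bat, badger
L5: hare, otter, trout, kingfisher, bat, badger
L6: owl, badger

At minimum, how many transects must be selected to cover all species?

5

L2, L3, L4, L5, L6 together cover {vole, hare, newt, otter, owl, trout, adder, kingfisher, deer, heron, bat, badger} — every species.
No 4 of the 6 transects cover everything (all 15 size-4 selections fall short), so 5 is minimum.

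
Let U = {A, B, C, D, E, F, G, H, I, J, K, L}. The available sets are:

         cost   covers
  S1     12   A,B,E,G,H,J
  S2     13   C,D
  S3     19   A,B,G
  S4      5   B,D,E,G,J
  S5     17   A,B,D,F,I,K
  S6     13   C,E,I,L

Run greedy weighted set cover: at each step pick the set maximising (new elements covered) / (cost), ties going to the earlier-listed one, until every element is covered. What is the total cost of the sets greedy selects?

Pick 1: S4 adds 5 new (B, D, E, G, J) at cost 5 (ratio 5/5).
Pick 2: S5 adds 4 new (A, F, I, K) at cost 17 (ratio 4/17).
Pick 3: S6 adds 2 new (C, L) at cost 13 (ratio 2/13).
Pick 4: S1 adds 1 new (H) at cost 12 (ratio 1/12).
Greedy total cost: 5 + 17 + 13 + 12 = 47. (The true optimum is 42, so greedy overshoots here.)

47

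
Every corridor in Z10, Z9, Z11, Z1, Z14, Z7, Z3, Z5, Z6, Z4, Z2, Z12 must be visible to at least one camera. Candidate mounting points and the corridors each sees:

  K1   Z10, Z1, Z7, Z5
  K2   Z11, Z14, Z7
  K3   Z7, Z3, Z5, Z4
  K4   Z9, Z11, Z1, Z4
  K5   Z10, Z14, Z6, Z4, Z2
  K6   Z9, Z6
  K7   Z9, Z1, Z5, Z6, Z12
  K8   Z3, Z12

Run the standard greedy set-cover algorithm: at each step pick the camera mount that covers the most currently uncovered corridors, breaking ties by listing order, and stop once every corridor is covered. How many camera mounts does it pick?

Pick 1: K5 covers 5 new corridors (Z10, Z14, Z6, Z4, Z2).
Pick 2: K7 covers 4 new corridors (Z9, Z1, Z5, Z12).
Pick 3: K2 covers 2 new corridors (Z11, Z7).
Pick 4: K3 covers 1 new corridors (Z3).
Greedy uses 4 camera mounts.

4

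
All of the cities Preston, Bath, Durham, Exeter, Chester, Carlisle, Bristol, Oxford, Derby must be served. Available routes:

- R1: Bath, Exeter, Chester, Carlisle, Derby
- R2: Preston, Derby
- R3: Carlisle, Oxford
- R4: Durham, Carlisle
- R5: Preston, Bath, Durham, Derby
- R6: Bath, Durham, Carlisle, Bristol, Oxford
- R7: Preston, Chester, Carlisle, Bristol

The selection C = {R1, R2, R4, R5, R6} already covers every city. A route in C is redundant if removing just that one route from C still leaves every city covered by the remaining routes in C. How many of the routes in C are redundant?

3

Drop R1: Exeter, Chester uncovered — not redundant.
Drop R2: the rest still cover every city — redundant.
Drop R4: the rest still cover every city — redundant.
Drop R5: the rest still cover every city — redundant.
Drop R6: Bristol, Oxford uncovered — not redundant.
3 redundant: R2, R4, R5.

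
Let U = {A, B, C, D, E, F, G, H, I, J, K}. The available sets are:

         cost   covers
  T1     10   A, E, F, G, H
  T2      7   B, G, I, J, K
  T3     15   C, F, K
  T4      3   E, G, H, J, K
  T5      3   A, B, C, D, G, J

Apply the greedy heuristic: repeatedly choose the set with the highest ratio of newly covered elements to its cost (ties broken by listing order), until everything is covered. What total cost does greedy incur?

23

Pick 1: T5 adds 6 new (A, B, C, D, G, J) at cost 3 (ratio 6/3).
Pick 2: T4 adds 3 new (E, H, K) at cost 3 (ratio 3/3).
Pick 3: T2 adds 1 new (I) at cost 7 (ratio 1/7).
Pick 4: T1 adds 1 new (F) at cost 10 (ratio 1/10).
Greedy total cost: 3 + 3 + 7 + 10 = 23. (The true optimum is 20, so greedy overshoots here.)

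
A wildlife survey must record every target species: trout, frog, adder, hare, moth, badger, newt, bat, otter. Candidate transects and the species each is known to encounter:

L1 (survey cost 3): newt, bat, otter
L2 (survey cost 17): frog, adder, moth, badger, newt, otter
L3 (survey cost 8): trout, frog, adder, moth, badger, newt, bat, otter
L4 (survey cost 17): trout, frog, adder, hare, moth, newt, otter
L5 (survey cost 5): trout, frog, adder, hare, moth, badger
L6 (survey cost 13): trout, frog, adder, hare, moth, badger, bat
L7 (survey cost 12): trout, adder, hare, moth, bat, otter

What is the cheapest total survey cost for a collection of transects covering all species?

8

L1, L5 cover every species at survey cost 3 + 5 = 8.
Any cover uses at least 2 transects; among all covering selections none totals below 8.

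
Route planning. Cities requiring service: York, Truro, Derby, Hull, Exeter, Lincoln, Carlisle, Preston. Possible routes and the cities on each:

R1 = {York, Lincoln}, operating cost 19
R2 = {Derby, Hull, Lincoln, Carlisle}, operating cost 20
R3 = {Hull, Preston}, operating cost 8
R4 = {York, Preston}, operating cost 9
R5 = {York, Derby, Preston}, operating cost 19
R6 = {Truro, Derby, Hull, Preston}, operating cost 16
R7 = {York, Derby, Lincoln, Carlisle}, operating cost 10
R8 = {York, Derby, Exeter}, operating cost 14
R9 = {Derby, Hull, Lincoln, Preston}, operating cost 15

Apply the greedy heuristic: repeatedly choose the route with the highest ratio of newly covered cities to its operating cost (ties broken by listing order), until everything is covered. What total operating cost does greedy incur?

Pick 1: R7 adds 4 new (York, Derby, Lincoln, Carlisle) at operating cost 10 (ratio 4/10).
Pick 2: R3 adds 2 new (Hull, Preston) at operating cost 8 (ratio 2/8).
Pick 3: R8 adds 1 new (Exeter) at operating cost 14 (ratio 1/14).
Pick 4: R6 adds 1 new (Truro) at operating cost 16 (ratio 1/16).
Greedy total operating cost: 10 + 8 + 14 + 16 = 48. (The true optimum is 40, so greedy overshoots here.)

48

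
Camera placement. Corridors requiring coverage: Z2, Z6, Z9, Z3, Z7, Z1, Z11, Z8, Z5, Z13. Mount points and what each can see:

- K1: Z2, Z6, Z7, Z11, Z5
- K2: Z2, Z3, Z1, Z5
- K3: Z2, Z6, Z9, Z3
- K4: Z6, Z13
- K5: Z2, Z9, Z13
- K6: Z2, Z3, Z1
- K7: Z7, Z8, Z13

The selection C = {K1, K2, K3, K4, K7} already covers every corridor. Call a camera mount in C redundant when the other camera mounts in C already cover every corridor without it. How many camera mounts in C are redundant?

Drop K1: Z11 uncovered — not redundant.
Drop K2: Z1 uncovered — not redundant.
Drop K3: Z9 uncovered — not redundant.
Drop K4: the rest still cover every corridor — redundant.
Drop K7: Z8 uncovered — not redundant.
1 redundant: K4.

1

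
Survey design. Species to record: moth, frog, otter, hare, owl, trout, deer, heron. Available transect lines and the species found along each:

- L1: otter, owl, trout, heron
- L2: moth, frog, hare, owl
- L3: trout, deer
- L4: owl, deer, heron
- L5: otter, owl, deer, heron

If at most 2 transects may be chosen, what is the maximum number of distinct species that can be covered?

Choosing L1, L2 covers {moth, frog, otter, hare, owl, trout, heron} — 7 species.
No choice of 2 transects does better; here deer is left uncovered.

7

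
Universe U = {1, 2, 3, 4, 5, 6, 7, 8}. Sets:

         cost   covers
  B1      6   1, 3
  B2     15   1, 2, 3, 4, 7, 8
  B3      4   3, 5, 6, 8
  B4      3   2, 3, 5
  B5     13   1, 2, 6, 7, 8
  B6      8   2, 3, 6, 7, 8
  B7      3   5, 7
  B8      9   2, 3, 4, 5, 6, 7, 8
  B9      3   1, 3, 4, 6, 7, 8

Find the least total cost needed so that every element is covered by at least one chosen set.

6

B4, B9 cover every element at cost 3 + 3 = 6.
Any cover uses at least 2 sets; among all covering selections none totals below 6.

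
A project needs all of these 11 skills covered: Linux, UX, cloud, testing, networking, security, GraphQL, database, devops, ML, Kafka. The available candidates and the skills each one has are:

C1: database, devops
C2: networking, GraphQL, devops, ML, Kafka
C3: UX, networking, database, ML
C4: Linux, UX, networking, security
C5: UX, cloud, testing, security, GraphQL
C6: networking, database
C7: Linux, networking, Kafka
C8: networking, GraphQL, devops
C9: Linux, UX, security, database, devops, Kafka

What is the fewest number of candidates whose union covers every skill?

3

C2, C5, C9 together cover {Linux, UX, cloud, testing, networking, security, GraphQL, database, devops, ML, Kafka} — every skill.
No 2 of the 9 candidates cover everything (all 36 pairs fall short), so 3 is minimum.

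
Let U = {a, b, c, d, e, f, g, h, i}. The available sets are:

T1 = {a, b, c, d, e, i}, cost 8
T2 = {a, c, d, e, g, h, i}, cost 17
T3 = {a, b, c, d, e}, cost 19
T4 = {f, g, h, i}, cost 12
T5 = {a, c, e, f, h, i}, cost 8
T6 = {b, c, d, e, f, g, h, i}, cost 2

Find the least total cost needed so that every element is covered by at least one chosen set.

10

T1, T6 cover every element at cost 8 + 2 = 10.
Any cover uses at least 2 sets; among all covering selections none totals below 10.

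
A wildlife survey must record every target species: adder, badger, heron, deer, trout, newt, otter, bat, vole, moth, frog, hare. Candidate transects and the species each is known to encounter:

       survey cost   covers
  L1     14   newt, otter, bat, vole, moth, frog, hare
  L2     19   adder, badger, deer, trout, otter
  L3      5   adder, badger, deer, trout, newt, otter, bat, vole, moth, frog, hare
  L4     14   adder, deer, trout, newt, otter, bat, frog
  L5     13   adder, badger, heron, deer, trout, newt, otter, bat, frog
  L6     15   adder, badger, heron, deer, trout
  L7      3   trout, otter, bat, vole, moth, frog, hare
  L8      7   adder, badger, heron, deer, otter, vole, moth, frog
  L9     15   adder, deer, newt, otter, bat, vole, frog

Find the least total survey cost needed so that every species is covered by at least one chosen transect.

L3, L8 cover every species at survey cost 5 + 7 = 12.
Any cover uses at least 2 transects; among all covering selections none totals below 12.
Greedy by coverage-per-survey cost would pick L7, L3, L8 for 15 — worse than the optimum 12.

12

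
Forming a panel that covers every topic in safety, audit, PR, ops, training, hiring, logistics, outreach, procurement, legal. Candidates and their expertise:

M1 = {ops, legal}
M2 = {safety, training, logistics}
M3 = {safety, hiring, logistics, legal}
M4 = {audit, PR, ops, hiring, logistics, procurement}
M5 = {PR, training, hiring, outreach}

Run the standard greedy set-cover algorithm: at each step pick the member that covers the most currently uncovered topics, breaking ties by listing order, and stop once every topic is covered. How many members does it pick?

4

Pick 1: M4 covers 6 new topics (audit, PR, ops, hiring, logistics, procurement).
Pick 2: M2 covers 2 new topics (safety, training).
Pick 3: M1 covers 1 new topics (legal).
Pick 4: M5 covers 1 new topics (outreach).
Greedy uses 4 members. (The true minimum is 3.)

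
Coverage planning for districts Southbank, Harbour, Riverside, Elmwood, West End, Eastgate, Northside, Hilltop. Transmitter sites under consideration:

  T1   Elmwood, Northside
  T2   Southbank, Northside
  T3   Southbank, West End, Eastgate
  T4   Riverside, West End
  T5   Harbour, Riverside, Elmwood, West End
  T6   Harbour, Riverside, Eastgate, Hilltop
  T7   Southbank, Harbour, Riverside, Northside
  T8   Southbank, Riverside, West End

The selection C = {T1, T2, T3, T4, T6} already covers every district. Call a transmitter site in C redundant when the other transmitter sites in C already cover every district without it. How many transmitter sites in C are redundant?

3

Drop T1: Elmwood uncovered — not redundant.
Drop T2: the rest still cover every district — redundant.
Drop T3: the rest still cover every district — redundant.
Drop T4: the rest still cover every district — redundant.
Drop T6: Harbour, Hilltop uncovered — not redundant.
3 redundant: T2, T3, T4.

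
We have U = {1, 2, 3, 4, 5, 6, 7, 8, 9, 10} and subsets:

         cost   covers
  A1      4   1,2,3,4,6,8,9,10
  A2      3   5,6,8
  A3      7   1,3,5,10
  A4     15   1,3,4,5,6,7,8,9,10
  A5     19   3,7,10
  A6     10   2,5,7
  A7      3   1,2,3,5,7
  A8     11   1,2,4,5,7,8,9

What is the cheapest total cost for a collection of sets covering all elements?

7

A1, A7 cover every element at cost 4 + 3 = 7.
Any cover uses at least 2 sets; among all covering selections none totals below 7.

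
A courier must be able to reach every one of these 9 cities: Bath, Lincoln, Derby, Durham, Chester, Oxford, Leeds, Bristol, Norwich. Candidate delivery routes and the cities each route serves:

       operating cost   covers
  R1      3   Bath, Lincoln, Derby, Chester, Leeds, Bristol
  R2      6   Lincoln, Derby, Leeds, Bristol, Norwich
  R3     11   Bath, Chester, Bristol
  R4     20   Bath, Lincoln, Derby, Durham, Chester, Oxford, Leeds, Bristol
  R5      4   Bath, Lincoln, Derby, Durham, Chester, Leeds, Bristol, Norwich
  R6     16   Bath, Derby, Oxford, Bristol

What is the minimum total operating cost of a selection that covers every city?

20

R5, R6 cover every city at operating cost 4 + 16 = 20.
Any cover uses at least 2 routes; among all covering selections none totals below 20.
Greedy by coverage-per-operating cost would pick R1, R5, R6 for 23 — worse than the optimum 20.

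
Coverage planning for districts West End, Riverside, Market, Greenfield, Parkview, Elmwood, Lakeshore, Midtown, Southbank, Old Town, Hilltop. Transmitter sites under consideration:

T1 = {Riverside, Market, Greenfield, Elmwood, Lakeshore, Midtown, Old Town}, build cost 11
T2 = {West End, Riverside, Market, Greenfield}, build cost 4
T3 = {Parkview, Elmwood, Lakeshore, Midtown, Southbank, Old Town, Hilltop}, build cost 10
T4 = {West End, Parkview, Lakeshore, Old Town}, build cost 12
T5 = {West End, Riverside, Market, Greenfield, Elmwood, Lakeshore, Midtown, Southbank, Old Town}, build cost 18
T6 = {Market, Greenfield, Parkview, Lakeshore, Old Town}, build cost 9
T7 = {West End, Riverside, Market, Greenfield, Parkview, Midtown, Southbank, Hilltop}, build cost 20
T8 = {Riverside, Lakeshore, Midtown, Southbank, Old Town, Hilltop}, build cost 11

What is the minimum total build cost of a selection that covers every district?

T2, T3 cover every district at build cost 4 + 10 = 14.
Any cover uses at least 2 transmitter sites; among all covering selections none totals below 14.

14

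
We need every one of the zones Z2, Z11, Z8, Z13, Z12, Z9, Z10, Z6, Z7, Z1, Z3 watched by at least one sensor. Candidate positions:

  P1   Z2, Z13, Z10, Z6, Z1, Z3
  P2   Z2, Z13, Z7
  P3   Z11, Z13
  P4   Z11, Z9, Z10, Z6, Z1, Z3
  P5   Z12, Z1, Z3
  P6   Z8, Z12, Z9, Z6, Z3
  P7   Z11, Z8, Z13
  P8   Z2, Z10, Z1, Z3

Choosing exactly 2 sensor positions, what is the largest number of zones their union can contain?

9

Choosing P1, P6 covers {Z2, Z8, Z13, Z12, Z9, Z10, Z6, Z1, Z3} — 9 zones.
No choice of 2 sensor positions does better; here Z11, Z7 are left uncovered.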